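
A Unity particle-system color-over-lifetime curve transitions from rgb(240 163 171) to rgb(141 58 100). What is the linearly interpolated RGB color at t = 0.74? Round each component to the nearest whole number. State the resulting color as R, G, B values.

R = 240 + 0.74 × (141 − 240) = 240 + 0.74 × -99 = 166.74 → 167
G = 163 + 0.74 × (58 − 163) = 163 + 0.74 × -105 = 85.3 → 85
B = 171 + 0.74 × (100 − 171) = 171 + 0.74 × -71 = 118.46 → 118
So the blended color is (167, 85, 118), about #a75576.

(167, 85, 118)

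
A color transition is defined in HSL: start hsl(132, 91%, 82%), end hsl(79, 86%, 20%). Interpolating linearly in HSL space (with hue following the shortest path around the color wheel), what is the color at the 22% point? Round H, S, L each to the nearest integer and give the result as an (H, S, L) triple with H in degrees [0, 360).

(120, 90, 68)

Hue arc: Δh = 79 − 132 = -53° (|Δh| ≤ 180, already the shorter path).
H = 132 + 0.22 × (-53) = 120.34 → 120°
S = 91 + 0.22 × (86 − 91) = 89.9 → 90%
L = 82 + 0.22 × (20 − 82) = 68.36 → 68%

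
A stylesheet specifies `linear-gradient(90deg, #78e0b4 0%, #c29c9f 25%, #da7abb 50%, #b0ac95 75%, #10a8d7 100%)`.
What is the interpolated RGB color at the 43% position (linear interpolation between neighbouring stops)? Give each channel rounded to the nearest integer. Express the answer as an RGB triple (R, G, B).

43% lies between the 25% and 50% stops, so the local fraction is t = (43 − 25)/(50 − 25) = 18/25 ≈ 0.72.
#c29c9f → (194, 156, 159); #da7abb → (218, 122, 187).
R = 194 + 0.72 × (218 − 194) = 211.28 → 211
G = 156 + 0.72 × (122 − 156) = 131.52 → 132
B = 159 + 0.72 × (187 − 159) = 179.16 → 179

(211, 132, 179)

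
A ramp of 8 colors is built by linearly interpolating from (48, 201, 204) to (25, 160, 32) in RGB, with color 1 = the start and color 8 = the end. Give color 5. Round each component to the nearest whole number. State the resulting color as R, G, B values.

(35, 178, 106)

With 8 swatches and endpoints inclusive, swatch 5 sits at t = (5 − 1)/(8 − 1) = 4/7 ≈ 0.5714.
R = 48 + 0.5714 × (25 − 48) = 34.858 → 35
G = 201 + 0.5714 × (160 − 201) = 177.573 → 178
B = 204 + 0.5714 × (32 − 204) = 105.719 → 106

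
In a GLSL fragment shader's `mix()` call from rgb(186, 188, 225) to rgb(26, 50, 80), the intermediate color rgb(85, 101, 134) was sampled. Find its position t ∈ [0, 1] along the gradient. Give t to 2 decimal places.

Invert the lerp on the R channel (largest span, 160): t = (85 − 186) / (26 − 186) = -101/-160 = 0.63125.
Check on G: (101 − 188)/(50 − 188) = 0.6304 ✓

0.63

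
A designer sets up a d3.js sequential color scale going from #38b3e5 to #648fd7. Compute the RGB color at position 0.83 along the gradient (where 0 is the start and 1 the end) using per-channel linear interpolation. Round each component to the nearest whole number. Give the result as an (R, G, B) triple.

#38b3e5 → (56, 179, 229); #648fd7 → (100, 143, 215).
R = 56 + 0.83 × (100 − 56) = 56 + 0.83 × 44 = 92.52 → 93
G = 179 + 0.83 × (143 − 179) = 179 + 0.83 × -36 = 149.12 → 149
B = 229 + 0.83 × (215 − 229) = 229 + 0.83 × -14 = 217.38 → 217

(93, 149, 217)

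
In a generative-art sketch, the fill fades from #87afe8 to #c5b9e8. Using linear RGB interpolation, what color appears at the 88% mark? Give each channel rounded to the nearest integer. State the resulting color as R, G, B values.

(190, 184, 232)

#87afe8 → (135, 175, 232); #c5b9e8 → (197, 185, 232).
88% corresponds to t = 0.88.
R = 135 + 0.88 × (197 − 135) = 135 + 0.88 × 62 = 189.56 → 190
G = 175 + 0.88 × (185 − 175) = 175 + 0.88 × 10 = 183.8 → 184
B = 232 + 0.88 × (232 − 232) = 232 + 0.88 × 0 = 232 → 232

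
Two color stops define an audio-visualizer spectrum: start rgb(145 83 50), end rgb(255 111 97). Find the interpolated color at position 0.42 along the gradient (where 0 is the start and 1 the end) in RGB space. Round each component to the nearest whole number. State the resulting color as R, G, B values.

R = 145 + 0.42 × (255 − 145) = 145 + 0.42 × 110 = 191.2 → 191
G = 83 + 0.42 × (111 − 83) = 83 + 0.42 × 28 = 94.76 → 95
B = 50 + 0.42 × (97 − 50) = 50 + 0.42 × 47 = 69.74 → 70
So the blended color is (191, 95, 70), about #bf5f46.

(191, 95, 70)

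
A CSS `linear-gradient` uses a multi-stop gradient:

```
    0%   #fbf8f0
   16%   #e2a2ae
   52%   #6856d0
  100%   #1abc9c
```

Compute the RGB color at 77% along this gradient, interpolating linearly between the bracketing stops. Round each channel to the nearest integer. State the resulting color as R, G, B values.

77% lies between the 52% and 100% stops, so the local fraction is t = (77 − 52)/(100 − 52) = 25/48 ≈ 0.5208.
#6856d0 → (104, 86, 208); #1abc9c → (26, 188, 156).
R = 104 + 0.5208 × (26 − 104) = 63.378 → 63
G = 86 + 0.5208 × (188 − 86) = 139.122 → 139
B = 208 + 0.5208 × (156 − 208) = 180.918 → 181

(63, 139, 181)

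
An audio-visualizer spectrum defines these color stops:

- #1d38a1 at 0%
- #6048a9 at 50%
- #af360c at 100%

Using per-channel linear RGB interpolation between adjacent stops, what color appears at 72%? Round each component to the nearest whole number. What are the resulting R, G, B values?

(131, 64, 100)

72% lies between the 50% and 100% stops, so the local fraction is t = (72 − 50)/(100 − 50) = 22/50 ≈ 0.44.
#6048a9 → (96, 72, 169); #af360c → (175, 54, 12).
R = 96 + 0.44 × (175 − 96) = 130.76 → 131
G = 72 + 0.44 × (54 − 72) = 64.08 → 64
B = 169 + 0.44 × (12 − 169) = 99.92 → 100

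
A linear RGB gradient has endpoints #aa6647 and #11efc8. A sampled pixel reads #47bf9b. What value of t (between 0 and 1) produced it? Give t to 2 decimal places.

0.65

Invert the lerp on the R channel (largest span, 153): t = (71 − 170) / (17 − 170) = -99/-153 = 0.64706.
Check on G: (191 − 102)/(239 − 102) = 0.6496 ✓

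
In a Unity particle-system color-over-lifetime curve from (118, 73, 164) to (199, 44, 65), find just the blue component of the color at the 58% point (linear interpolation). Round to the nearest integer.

B = 164 + 0.58 × (65 − 164) = 106.58 → 107

107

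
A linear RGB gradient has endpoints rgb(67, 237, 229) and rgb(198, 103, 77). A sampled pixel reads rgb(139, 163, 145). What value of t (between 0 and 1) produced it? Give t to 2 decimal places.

Invert the lerp on the B channel (largest span, 152): t = (145 − 229) / (77 − 229) = -84/-152 = 0.55263.
Check on R: (139 − 67)/(198 − 67) = 0.5496 ✓

0.55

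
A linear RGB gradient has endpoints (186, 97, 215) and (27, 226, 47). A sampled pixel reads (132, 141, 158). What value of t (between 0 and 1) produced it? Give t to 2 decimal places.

0.34

Invert the lerp on the B channel (largest span, 168): t = (158 − 215) / (47 − 215) = -57/-168 = 0.33929.
Check on R: (132 − 186)/(27 − 186) = 0.3396 ✓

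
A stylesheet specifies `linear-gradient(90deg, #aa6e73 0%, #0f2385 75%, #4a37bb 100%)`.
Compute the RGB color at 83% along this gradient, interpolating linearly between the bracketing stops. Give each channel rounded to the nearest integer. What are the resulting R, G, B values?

(34, 41, 150)

83% lies between the 75% and 100% stops, so the local fraction is t = (83 − 75)/(100 − 75) = 8/25 ≈ 0.32.
#0f2385 → (15, 35, 133); #4a37bb → (74, 55, 187).
R = 15 + 0.32 × (74 − 15) = 33.88 → 34
G = 35 + 0.32 × (55 − 35) = 41.4 → 41
B = 133 + 0.32 × (187 − 133) = 150.28 → 150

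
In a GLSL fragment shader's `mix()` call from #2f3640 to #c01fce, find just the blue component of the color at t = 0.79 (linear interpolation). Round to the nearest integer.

B₁ = 64 (from #2f3640), B₂ = 206 (from #c01fce).
B = 64 + 0.79 × (206 − 64) = 176.18 → 176

176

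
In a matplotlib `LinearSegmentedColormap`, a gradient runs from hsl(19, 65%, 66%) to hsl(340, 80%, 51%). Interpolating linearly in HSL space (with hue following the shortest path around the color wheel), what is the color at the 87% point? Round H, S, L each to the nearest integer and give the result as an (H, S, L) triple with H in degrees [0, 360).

Hue: 340 − 19 = 321°, but |321| > 180 so the shorter arc goes the other way: Δh = 321 − 360 = -39°.
H = 19 + 0.87 × (-39) = -14.93 → -15 → -15 mod 360 = 345°
S = 65 + 0.87 × (80 − 65) = 78.05 → 78%
L = 66 + 0.87 × (51 − 66) = 52.95 → 53%

(345, 78, 53)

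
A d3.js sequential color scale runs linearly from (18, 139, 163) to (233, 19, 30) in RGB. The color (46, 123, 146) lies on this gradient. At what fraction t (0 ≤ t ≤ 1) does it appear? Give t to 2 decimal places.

Invert the lerp on the R channel (largest span, 215): t = (46 − 18) / (233 − 18) = 28/215 = 0.13023.
Check on G: (123 − 139)/(19 − 139) = 0.1333 ✓

0.13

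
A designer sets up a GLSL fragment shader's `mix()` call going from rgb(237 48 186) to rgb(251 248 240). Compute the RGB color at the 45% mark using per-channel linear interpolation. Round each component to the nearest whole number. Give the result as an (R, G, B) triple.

(243, 138, 210)

45% corresponds to t = 0.45.
R = 237 + 0.45 × (251 − 237) = 237 + 0.45 × 14 = 243.3 → 243
G = 48 + 0.45 × (248 − 48) = 48 + 0.45 × 200 = 138 → 138
B = 186 + 0.45 × (240 − 186) = 186 + 0.45 × 54 = 210.3 → 210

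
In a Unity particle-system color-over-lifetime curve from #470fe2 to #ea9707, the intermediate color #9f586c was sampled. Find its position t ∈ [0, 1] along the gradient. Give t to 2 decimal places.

0.54

Invert the lerp on the B channel (largest span, 219): t = (108 − 226) / (7 − 226) = -118/-219 = 0.53881.
Check on R: (159 − 71)/(234 − 71) = 0.5399 ✓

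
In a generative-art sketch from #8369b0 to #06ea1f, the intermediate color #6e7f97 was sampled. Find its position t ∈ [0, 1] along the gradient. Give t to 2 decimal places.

Invert the lerp on the B channel (largest span, 145): t = (151 − 176) / (31 − 176) = -25/-145 = 0.17241.
Check on R: (110 − 131)/(6 − 131) = 0.168 ✓

0.17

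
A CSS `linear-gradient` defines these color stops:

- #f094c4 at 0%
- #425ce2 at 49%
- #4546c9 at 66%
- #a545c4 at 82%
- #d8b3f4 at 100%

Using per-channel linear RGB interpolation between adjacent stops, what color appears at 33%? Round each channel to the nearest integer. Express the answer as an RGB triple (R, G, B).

33% lies between the 0% and 49% stops, so the local fraction is t = (33 − 0)/(49 − 0) = 33/49 ≈ 0.6735.
#f094c4 → (240, 148, 196); #425ce2 → (66, 92, 226).
R = 240 + 0.6735 × (66 − 240) = 122.811 → 123
G = 148 + 0.6735 × (92 − 148) = 110.284 → 110
B = 196 + 0.6735 × (226 − 196) = 216.205 → 216

(123, 110, 216)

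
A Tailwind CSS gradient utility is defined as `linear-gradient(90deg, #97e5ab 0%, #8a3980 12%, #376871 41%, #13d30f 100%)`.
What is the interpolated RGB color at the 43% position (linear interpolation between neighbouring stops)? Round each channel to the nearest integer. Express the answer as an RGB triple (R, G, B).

(54, 108, 110)

43% lies between the 41% and 100% stops, so the local fraction is t = (43 − 41)/(100 − 41) = 2/59 ≈ 0.0339.
#376871 → (55, 104, 113); #13d30f → (19, 211, 15).
R = 55 + 0.0339 × (19 − 55) = 53.78 → 54
G = 104 + 0.0339 × (211 − 104) = 107.627 → 108
B = 113 + 0.0339 × (15 − 113) = 109.678 → 110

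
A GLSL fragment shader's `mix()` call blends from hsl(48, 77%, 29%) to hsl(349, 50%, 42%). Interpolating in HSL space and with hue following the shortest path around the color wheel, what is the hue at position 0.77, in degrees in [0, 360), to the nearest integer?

Hue: 349 − 48 = 301°, but |301| > 180 so the shorter arc goes the other way: Δh = 301 − 360 = -59°.
H = 48 + 0.77 × (-59) = 2.57 → 3°

3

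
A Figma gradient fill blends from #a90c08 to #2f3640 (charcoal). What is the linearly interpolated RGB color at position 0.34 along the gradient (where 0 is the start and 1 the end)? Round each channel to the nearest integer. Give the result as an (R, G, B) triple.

#a90c08 → (169, 12, 8); #2f3640 → (47, 54, 64).
R = 169 + 0.34 × (47 − 169) = 169 + 0.34 × -122 = 127.52 → 128
G = 12 + 0.34 × (54 − 12) = 12 + 0.34 × 42 = 26.28 → 26
B = 8 + 0.34 × (64 − 8) = 8 + 0.34 × 56 = 27.04 → 27
So the blended color is (128, 26, 27), about #801a1b.

(128, 26, 27)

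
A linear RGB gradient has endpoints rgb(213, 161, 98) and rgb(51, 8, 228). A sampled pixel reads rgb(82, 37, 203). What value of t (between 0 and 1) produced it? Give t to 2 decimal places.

Invert the lerp on the R channel (largest span, 162): t = (82 − 213) / (51 − 213) = -131/-162 = 0.80864.
Check on G: (37 − 161)/(8 − 161) = 0.8105 ✓

0.81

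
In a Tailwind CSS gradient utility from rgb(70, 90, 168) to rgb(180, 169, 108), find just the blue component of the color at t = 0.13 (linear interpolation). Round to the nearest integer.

160

B = 168 + 0.13 × (108 − 168) = 160.2 → 160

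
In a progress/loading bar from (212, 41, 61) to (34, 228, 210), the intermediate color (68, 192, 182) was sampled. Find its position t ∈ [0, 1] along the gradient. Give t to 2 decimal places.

0.81

Invert the lerp on the G channel (largest span, 187): t = (192 − 41) / (228 − 41) = 151/187 = 0.80749.
Check on R: (68 − 212)/(34 − 212) = 0.809 ✓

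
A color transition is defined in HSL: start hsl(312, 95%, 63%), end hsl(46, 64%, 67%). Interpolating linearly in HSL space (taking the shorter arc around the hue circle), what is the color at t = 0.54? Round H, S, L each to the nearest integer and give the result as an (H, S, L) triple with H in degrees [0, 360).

Hue: 46 − 312 = -266°, but |-266| > 180 so the shorter arc goes the other way: Δh = -266 + 360 = 94°.
H = 312 + 0.54 × (94) = 362.76 → 363 → 363 mod 360 = 3°
S = 95 + 0.54 × (64 − 95) = 78.26 → 78%
L = 63 + 0.54 × (67 − 63) = 65.16 → 65%

(3, 78, 65)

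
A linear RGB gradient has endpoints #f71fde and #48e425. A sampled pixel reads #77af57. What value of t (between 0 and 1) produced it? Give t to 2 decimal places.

Invert the lerp on the G channel (largest span, 197): t = (175 − 31) / (228 − 31) = 144/197 = 0.73096.
Check on R: (119 − 247)/(72 − 247) = 0.7314 ✓

0.73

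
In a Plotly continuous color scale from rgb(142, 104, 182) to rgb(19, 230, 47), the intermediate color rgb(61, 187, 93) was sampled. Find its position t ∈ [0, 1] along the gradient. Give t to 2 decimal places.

0.66

Invert the lerp on the B channel (largest span, 135): t = (93 − 182) / (47 − 182) = -89/-135 = 0.65926.
Check on R: (61 − 142)/(19 − 142) = 0.6585 ✓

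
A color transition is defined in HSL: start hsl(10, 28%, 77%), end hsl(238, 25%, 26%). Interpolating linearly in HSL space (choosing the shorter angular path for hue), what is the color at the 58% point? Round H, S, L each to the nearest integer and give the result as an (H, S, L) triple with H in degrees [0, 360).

Hue: 238 − 10 = 228°, but |228| > 180 so the shorter arc goes the other way: Δh = 228 − 360 = -132°.
H = 10 + 0.58 × (-132) = -66.56 → -67 → -67 mod 360 = 293°
S = 28 + 0.58 × (25 − 28) = 26.26 → 26%
L = 77 + 0.58 × (26 − 77) = 47.42 → 47%

(293, 26, 47)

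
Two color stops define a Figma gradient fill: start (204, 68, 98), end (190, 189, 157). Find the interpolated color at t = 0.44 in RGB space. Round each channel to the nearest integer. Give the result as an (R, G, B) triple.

(198, 121, 124)

R = 204 + 0.44 × (190 − 204) = 204 + 0.44 × -14 = 197.84 → 198
G = 68 + 0.44 × (189 − 68) = 68 + 0.44 × 121 = 121.24 → 121
B = 98 + 0.44 × (157 − 98) = 98 + 0.44 × 59 = 123.96 → 124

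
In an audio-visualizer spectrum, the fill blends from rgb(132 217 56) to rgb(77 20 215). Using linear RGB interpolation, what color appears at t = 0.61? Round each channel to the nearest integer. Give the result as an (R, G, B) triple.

(98, 97, 153)

R = 132 + 0.61 × (77 − 132) = 132 + 0.61 × -55 = 98.45 → 98
G = 217 + 0.61 × (20 − 217) = 217 + 0.61 × -197 = 96.83 → 97
B = 56 + 0.61 × (215 − 56) = 56 + 0.61 × 159 = 152.99 → 153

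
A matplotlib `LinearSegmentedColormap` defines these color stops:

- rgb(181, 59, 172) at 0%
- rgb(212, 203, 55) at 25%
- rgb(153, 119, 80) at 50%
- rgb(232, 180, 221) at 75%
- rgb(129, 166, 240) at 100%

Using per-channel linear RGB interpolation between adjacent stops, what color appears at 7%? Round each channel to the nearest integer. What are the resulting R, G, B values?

7% lies between the 0% and 25% stops, so the local fraction is t = (7 − 0)/(25 − 0) = 7/25 ≈ 0.28.
R = 181 + 0.28 × (212 − 181) = 189.68 → 190
G = 59 + 0.28 × (203 − 59) = 99.32 → 99
B = 172 + 0.28 × (55 − 172) = 139.24 → 139

(190, 99, 139)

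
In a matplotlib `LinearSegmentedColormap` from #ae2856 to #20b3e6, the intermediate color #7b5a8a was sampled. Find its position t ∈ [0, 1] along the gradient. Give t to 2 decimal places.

Invert the lerp on the B channel (largest span, 144): t = (138 − 86) / (230 − 86) = 52/144 = 0.36111.
Check on R: (123 − 174)/(32 − 174) = 0.3592 ✓

0.36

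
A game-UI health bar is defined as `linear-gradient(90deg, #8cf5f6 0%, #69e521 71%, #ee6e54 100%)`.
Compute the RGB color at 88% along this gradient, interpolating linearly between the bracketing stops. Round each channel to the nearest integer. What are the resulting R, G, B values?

(183, 159, 63)

88% lies between the 71% and 100% stops, so the local fraction is t = (88 − 71)/(100 − 71) = 17/29 ≈ 0.5862.
#69e521 → (105, 229, 33); #ee6e54 → (238, 110, 84).
R = 105 + 0.5862 × (238 − 105) = 182.965 → 183
G = 229 + 0.5862 × (110 − 229) = 159.242 → 159
B = 33 + 0.5862 × (84 − 33) = 62.896 → 63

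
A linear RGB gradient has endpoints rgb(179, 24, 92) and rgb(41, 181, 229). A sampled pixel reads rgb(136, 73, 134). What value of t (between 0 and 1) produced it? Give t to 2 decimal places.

0.31

Invert the lerp on the G channel (largest span, 157): t = (73 − 24) / (181 − 24) = 49/157 = 0.3121.
Check on R: (136 − 179)/(41 − 179) = 0.3116 ✓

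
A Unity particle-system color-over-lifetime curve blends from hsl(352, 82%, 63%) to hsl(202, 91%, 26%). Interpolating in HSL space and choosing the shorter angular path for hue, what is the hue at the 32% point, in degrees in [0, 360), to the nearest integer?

304

Hue arc: Δh = 202 − 352 = -150° (|Δh| ≤ 180, already the shorter path).
H = 352 + 0.32 × (-150) = 304 → 304°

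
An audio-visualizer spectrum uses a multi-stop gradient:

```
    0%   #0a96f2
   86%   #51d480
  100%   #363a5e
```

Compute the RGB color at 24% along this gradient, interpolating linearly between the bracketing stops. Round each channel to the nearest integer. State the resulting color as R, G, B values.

24% lies between the 0% and 86% stops, so the local fraction is t = (24 − 0)/(86 − 0) = 24/86 ≈ 0.2791.
#0a96f2 → (10, 150, 242); #51d480 → (81, 212, 128).
R = 10 + 0.2791 × (81 − 10) = 29.816 → 30
G = 150 + 0.2791 × (212 − 150) = 167.304 → 167
B = 242 + 0.2791 × (128 − 242) = 210.183 → 210

(30, 167, 210)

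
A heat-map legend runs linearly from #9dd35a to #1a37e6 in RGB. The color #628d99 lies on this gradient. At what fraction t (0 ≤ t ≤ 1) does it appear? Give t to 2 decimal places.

0.45

Invert the lerp on the G channel (largest span, 156): t = (141 − 211) / (55 − 211) = -70/-156 = 0.44872.
Check on R: (98 − 157)/(26 − 157) = 0.4504 ✓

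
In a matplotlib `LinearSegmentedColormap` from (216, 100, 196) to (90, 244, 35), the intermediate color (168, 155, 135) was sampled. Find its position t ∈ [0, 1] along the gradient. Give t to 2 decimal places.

0.38

Invert the lerp on the B channel (largest span, 161): t = (135 − 196) / (35 − 196) = -61/-161 = 0.37888.
Check on R: (168 − 216)/(90 − 216) = 0.381 ✓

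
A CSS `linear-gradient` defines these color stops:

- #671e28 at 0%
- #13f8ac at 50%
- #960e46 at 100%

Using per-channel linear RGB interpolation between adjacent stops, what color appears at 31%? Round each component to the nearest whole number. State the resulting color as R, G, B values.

(51, 165, 122)

31% lies between the 0% and 50% stops, so the local fraction is t = (31 − 0)/(50 − 0) = 31/50 ≈ 0.62.
#671e28 → (103, 30, 40); #13f8ac → (19, 248, 172).
R = 103 + 0.62 × (19 − 103) = 50.92 → 51
G = 30 + 0.62 × (248 − 30) = 165.16 → 165
B = 40 + 0.62 × (172 − 40) = 121.84 → 122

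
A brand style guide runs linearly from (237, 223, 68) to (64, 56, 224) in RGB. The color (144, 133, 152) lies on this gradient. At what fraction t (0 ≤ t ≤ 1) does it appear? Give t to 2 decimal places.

0.54

Invert the lerp on the R channel (largest span, 173): t = (144 − 237) / (64 − 237) = -93/-173 = 0.53757.
Check on G: (133 − 223)/(56 − 223) = 0.5389 ✓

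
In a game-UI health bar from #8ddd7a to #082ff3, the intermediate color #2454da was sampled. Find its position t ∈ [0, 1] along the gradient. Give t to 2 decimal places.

0.79

Invert the lerp on the G channel (largest span, 174): t = (84 − 221) / (47 − 221) = -137/-174 = 0.78736.
Check on R: (36 − 141)/(8 − 141) = 0.7895 ✓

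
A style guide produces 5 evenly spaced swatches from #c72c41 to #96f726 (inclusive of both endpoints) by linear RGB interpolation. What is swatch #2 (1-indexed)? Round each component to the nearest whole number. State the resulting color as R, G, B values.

With 5 swatches and endpoints inclusive, swatch 2 sits at t = (2 − 1)/(5 − 1) = 1/4 ≈ 0.25.
#c72c41 → (199, 44, 65); #96f726 → (150, 247, 38).
R = 199 + 0.25 × (150 − 199) = 186.75 → 187
G = 44 + 0.25 × (247 − 44) = 94.75 → 95
B = 65 + 0.25 × (38 − 65) = 58.25 → 58

(187, 95, 58)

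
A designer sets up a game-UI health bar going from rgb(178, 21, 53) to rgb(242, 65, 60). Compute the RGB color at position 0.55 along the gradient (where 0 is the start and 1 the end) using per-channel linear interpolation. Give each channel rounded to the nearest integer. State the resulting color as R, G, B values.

R = 178 + 0.55 × (242 − 178) = 178 + 0.55 × 64 = 213.2 → 213
G = 21 + 0.55 × (65 − 21) = 21 + 0.55 × 44 = 45.2 → 45
B = 53 + 0.55 × (60 − 53) = 53 + 0.55 × 7 = 56.85 → 57
So the blended color is (213, 45, 57), about #d52d39.

(213, 45, 57)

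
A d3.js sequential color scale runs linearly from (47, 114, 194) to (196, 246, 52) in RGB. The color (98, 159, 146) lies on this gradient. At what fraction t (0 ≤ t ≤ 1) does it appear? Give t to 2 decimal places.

Invert the lerp on the R channel (largest span, 149): t = (98 − 47) / (196 − 47) = 51/149 = 0.34228.
Check on G: (159 − 114)/(246 − 114) = 0.3409 ✓

0.34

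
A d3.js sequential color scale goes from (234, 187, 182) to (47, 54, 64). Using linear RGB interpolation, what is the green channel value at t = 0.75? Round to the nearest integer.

G = 187 + 0.75 × (54 − 187) = 87.25 → 87

87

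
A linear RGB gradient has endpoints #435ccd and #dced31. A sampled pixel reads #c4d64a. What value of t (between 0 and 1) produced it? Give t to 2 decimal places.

Invert the lerp on the B channel (largest span, 156): t = (74 − 205) / (49 − 205) = -131/-156 = 0.83974.
Check on R: (196 − 67)/(220 − 67) = 0.8431 ✓

0.84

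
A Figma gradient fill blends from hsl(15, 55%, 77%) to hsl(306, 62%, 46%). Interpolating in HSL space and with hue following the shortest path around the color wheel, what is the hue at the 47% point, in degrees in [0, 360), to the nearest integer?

343

Hue: 306 − 15 = 291°, but |291| > 180 so the shorter arc goes the other way: Δh = 291 − 360 = -69°.
H = 15 + 0.47 × (-69) = -17.43 → -17 → -17 mod 360 = 343°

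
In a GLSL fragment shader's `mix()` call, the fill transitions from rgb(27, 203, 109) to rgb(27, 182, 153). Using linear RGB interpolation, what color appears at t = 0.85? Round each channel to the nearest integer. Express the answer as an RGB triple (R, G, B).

R = 27 + 0.85 × (27 − 27) = 27 + 0.85 × 0 = 27 → 27
G = 203 + 0.85 × (182 − 203) = 203 + 0.85 × -21 = 185.15 → 185
B = 109 + 0.85 × (153 − 109) = 109 + 0.85 × 44 = 146.4 → 146

(27, 185, 146)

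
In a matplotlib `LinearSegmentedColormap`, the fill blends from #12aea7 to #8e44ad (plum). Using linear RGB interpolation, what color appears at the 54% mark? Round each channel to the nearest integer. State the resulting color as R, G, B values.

#12aea7 → (18, 174, 167); #8e44ad → (142, 68, 173).
54% corresponds to t = 0.54.
R = 18 + 0.54 × (142 − 18) = 18 + 0.54 × 124 = 84.96 → 85
G = 174 + 0.54 × (68 − 174) = 174 + 0.54 × -106 = 116.76 → 117
B = 167 + 0.54 × (173 − 167) = 167 + 0.54 × 6 = 170.24 → 170
So the blended color is (85, 117, 170), about #5575aa.

(85, 117, 170)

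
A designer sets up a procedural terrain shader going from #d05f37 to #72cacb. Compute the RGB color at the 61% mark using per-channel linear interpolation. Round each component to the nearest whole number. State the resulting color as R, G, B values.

#d05f37 → (208, 95, 55); #72cacb → (114, 202, 203).
61% corresponds to t = 0.61.
R = 208 + 0.61 × (114 − 208) = 208 + 0.61 × -94 = 150.66 → 151
G = 95 + 0.61 × (202 − 95) = 95 + 0.61 × 107 = 160.27 → 160
B = 55 + 0.61 × (203 − 55) = 55 + 0.61 × 148 = 145.28 → 145

(151, 160, 145)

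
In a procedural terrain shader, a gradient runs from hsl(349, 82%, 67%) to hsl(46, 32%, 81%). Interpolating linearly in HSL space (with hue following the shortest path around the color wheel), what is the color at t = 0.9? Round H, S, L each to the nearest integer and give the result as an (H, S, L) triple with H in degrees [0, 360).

(40, 37, 80)

Hue: 46 − 349 = -303°, but |-303| > 180 so the shorter arc goes the other way: Δh = -303 + 360 = 57°.
H = 349 + 0.9 × (57) = 400.3 → 400 → 400 mod 360 = 40°
S = 82 + 0.9 × (32 − 82) = 37 → 37%
L = 67 + 0.9 × (81 − 67) = 79.6 → 80%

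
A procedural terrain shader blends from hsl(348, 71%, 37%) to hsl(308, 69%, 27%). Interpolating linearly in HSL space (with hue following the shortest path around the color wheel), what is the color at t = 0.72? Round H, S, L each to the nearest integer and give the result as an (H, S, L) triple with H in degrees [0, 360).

Hue arc: Δh = 308 − 348 = -40° (|Δh| ≤ 180, already the shorter path).
H = 348 + 0.72 × (-40) = 319.2 → 319°
S = 71 + 0.72 × (69 − 71) = 69.56 → 70%
L = 37 + 0.72 × (27 − 37) = 29.8 → 30%

(319, 70, 30)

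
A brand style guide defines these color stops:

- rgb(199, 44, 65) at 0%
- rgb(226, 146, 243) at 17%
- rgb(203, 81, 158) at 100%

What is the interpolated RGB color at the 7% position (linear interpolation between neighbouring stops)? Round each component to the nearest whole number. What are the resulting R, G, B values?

7% lies between the 0% and 17% stops, so the local fraction is t = (7 − 0)/(17 − 0) = 7/17 ≈ 0.4118.
R = 199 + 0.4118 × (226 − 199) = 210.119 → 210
G = 44 + 0.4118 × (146 − 44) = 86.004 → 86
B = 65 + 0.4118 × (243 − 65) = 138.3 → 138

(210, 86, 138)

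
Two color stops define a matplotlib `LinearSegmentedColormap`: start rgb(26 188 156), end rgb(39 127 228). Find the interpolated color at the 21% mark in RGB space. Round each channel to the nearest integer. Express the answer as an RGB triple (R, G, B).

21% corresponds to t = 0.21.
R = 26 + 0.21 × (39 − 26) = 26 + 0.21 × 13 = 28.73 → 29
G = 188 + 0.21 × (127 − 188) = 188 + 0.21 × -61 = 175.19 → 175
B = 156 + 0.21 × (228 − 156) = 156 + 0.21 × 72 = 171.12 → 171

(29, 175, 171)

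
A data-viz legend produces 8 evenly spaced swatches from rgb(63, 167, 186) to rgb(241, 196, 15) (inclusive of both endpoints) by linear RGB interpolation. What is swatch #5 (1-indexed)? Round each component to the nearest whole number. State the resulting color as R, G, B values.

With 8 swatches and endpoints inclusive, swatch 5 sits at t = (5 − 1)/(8 − 1) = 4/7 ≈ 0.5714.
R = 63 + 0.5714 × (241 − 63) = 164.709 → 165
G = 167 + 0.5714 × (196 − 167) = 183.571 → 184
B = 186 + 0.5714 × (15 − 186) = 88.291 → 88

(165, 184, 88)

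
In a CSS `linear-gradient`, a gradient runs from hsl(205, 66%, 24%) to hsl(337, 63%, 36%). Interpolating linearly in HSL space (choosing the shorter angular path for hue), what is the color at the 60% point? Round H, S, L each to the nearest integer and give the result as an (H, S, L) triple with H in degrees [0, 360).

(284, 64, 31)

Hue arc: Δh = 337 − 205 = 132° (|Δh| ≤ 180, already the shorter path).
H = 205 + 0.6 × (132) = 284.2 → 284°
S = 66 + 0.6 × (63 − 66) = 64.2 → 64%
L = 24 + 0.6 × (36 − 24) = 31.2 → 31%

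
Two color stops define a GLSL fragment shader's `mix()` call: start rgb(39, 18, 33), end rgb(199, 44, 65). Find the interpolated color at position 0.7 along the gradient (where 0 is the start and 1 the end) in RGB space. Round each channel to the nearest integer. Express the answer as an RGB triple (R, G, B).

R = 39 + 0.7 × (199 − 39) = 39 + 0.7 × 160 = 151 → 151
G = 18 + 0.7 × (44 − 18) = 18 + 0.7 × 26 = 36.2 → 36
B = 33 + 0.7 × (65 − 33) = 33 + 0.7 × 32 = 55.4 → 55

(151, 36, 55)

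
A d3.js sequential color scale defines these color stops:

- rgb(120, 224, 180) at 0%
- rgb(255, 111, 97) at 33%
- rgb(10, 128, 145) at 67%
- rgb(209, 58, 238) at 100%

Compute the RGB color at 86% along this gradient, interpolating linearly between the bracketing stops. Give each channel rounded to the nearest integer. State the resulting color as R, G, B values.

(125, 88, 199)

86% lies between the 67% and 100% stops, so the local fraction is t = (86 − 67)/(100 − 67) = 19/33 ≈ 0.5758.
R = 10 + 0.5758 × (209 − 10) = 124.584 → 125
G = 128 + 0.5758 × (58 − 128) = 87.694 → 88
B = 145 + 0.5758 × (238 − 145) = 198.549 → 199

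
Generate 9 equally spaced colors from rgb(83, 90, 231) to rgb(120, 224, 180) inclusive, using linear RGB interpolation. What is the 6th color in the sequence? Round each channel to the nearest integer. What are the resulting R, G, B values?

With 9 swatches and endpoints inclusive, swatch 6 sits at t = (6 − 1)/(9 − 1) = 5/8 ≈ 0.625.
R = 83 + 0.625 × (120 − 83) = 106.125 → 106
G = 90 + 0.625 × (224 − 90) = 173.75 → 174
B = 231 + 0.625 × (180 − 231) = 199.125 → 199

(106, 174, 199)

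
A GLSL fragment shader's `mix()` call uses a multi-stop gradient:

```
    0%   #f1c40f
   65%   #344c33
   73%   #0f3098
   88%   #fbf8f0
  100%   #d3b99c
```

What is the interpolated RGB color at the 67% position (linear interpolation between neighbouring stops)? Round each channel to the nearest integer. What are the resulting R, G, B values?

(43, 69, 76)

67% lies between the 65% and 73% stops, so the local fraction is t = (67 − 65)/(73 − 65) = 2/8 ≈ 0.25.
#344c33 → (52, 76, 51); #0f3098 → (15, 48, 152).
R = 52 + 0.25 × (15 − 52) = 42.75 → 43
G = 76 + 0.25 × (48 − 76) = 69 → 69
B = 51 + 0.25 × (152 − 51) = 76.25 → 76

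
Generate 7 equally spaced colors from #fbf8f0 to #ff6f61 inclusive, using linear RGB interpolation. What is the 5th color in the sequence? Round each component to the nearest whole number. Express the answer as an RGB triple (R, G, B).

(254, 157, 145)

With 7 swatches and endpoints inclusive, swatch 5 sits at t = (5 − 1)/(7 − 1) = 4/6 ≈ 0.6667.
#fbf8f0 → (251, 248, 240); #ff6f61 → (255, 111, 97).
R = 251 + 0.6667 × (255 − 251) = 253.667 → 254
G = 248 + 0.6667 × (111 − 248) = 156.662 → 157
B = 240 + 0.6667 × (97 − 240) = 144.662 → 145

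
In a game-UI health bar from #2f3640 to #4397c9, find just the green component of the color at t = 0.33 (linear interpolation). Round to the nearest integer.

G₁ = 54 (from #2f3640), G₂ = 151 (from #4397c9).
G = 54 + 0.33 × (151 − 54) = 86.01 → 86

86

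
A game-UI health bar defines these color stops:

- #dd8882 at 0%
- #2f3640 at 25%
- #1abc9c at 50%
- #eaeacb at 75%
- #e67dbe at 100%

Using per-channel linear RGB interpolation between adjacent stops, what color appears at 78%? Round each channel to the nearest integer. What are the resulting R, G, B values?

(234, 221, 201)

78% lies between the 75% and 100% stops, so the local fraction is t = (78 − 75)/(100 − 75) = 3/25 ≈ 0.12.
#eaeacb → (234, 234, 203); #e67dbe → (230, 125, 190).
R = 234 + 0.12 × (230 − 234) = 233.52 → 234
G = 234 + 0.12 × (125 − 234) = 220.92 → 221
B = 203 + 0.12 × (190 − 203) = 201.44 → 201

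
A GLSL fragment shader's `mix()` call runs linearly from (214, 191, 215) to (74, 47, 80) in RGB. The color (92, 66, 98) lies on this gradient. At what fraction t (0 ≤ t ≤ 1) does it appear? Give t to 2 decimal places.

0.87

Invert the lerp on the G channel (largest span, 144): t = (66 − 191) / (47 − 191) = -125/-144 = 0.86806.
Check on R: (92 − 214)/(74 − 214) = 0.8714 ✓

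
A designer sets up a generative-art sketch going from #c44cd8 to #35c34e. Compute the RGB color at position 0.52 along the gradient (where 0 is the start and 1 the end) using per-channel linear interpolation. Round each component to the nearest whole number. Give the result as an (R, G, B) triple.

(122, 138, 144)

#c44cd8 → (196, 76, 216); #35c34e → (53, 195, 78).
R = 196 + 0.52 × (53 − 196) = 196 + 0.52 × -143 = 121.64 → 122
G = 76 + 0.52 × (195 − 76) = 76 + 0.52 × 119 = 137.88 → 138
B = 216 + 0.52 × (78 − 216) = 216 + 0.52 × -138 = 144.24 → 144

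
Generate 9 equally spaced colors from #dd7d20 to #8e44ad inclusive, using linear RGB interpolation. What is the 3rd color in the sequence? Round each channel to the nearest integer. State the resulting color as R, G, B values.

(201, 111, 67)

With 9 swatches and endpoints inclusive, swatch 3 sits at t = (3 − 1)/(9 − 1) = 2/8 ≈ 0.25.
#dd7d20 → (221, 125, 32); #8e44ad → (142, 68, 173).
R = 221 + 0.25 × (142 − 221) = 201.25 → 201
G = 125 + 0.25 × (68 − 125) = 110.75 → 111
B = 32 + 0.25 × (173 − 32) = 67.25 → 67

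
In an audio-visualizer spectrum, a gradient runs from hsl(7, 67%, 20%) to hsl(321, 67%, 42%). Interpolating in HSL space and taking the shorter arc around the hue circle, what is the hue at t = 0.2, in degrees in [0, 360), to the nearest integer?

Hue: 321 − 7 = 314°, but |314| > 180 so the shorter arc goes the other way: Δh = 314 − 360 = -46°.
H = 7 + 0.2 × (-46) = -2.2 → -2 → -2 mod 360 = 358°

358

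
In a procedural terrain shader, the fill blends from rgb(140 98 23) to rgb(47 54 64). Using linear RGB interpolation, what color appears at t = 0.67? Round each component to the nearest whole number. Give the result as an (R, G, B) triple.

(78, 69, 50)

R = 140 + 0.67 × (47 − 140) = 140 + 0.67 × -93 = 77.69 → 78
G = 98 + 0.67 × (54 − 98) = 98 + 0.67 × -44 = 68.52 → 69
B = 23 + 0.67 × (64 − 23) = 23 + 0.67 × 41 = 50.47 → 50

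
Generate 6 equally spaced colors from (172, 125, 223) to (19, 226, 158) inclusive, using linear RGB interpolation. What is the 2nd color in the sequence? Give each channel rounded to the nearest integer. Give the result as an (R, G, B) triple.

(141, 145, 210)

With 6 swatches and endpoints inclusive, swatch 2 sits at t = (2 − 1)/(6 − 1) = 1/5 ≈ 0.2.
R = 172 + 0.2 × (19 − 172) = 141.4 → 141
G = 125 + 0.2 × (226 − 125) = 145.2 → 145
B = 223 + 0.2 × (158 − 223) = 210 → 210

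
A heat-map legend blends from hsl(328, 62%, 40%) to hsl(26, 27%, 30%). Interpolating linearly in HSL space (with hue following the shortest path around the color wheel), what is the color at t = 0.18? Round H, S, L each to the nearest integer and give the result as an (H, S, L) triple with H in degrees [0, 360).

Hue: 26 − 328 = -302°, but |-302| > 180 so the shorter arc goes the other way: Δh = -302 + 360 = 58°.
H = 328 + 0.18 × (58) = 338.44 → 338°
S = 62 + 0.18 × (27 − 62) = 55.7 → 56%
L = 40 + 0.18 × (30 − 40) = 38.2 → 38%

(338, 56, 38)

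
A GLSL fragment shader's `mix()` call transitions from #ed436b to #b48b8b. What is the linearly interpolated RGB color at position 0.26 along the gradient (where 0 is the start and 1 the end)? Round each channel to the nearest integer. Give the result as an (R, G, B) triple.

(222, 86, 115)

#ed436b → (237, 67, 107); #b48b8b → (180, 139, 139).
R = 237 + 0.26 × (180 − 237) = 237 + 0.26 × -57 = 222.18 → 222
G = 67 + 0.26 × (139 − 67) = 67 + 0.26 × 72 = 85.72 → 86
B = 107 + 0.26 × (139 − 107) = 107 + 0.26 × 32 = 115.32 → 115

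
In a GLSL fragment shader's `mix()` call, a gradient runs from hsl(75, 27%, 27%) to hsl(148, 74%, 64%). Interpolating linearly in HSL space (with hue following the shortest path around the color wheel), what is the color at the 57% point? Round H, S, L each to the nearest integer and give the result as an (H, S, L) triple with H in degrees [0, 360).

Hue arc: Δh = 148 − 75 = 73° (|Δh| ≤ 180, already the shorter path).
H = 75 + 0.57 × (73) = 116.61 → 117°
S = 27 + 0.57 × (74 − 27) = 53.79 → 54%
L = 27 + 0.57 × (64 − 27) = 48.09 → 48%

(117, 54, 48)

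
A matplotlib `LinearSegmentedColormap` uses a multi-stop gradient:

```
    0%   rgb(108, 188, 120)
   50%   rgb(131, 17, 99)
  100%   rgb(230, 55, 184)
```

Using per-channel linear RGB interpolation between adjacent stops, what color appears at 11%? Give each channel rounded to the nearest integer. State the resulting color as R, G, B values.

(113, 150, 115)

11% lies between the 0% and 50% stops, so the local fraction is t = (11 − 0)/(50 − 0) = 11/50 ≈ 0.22.
R = 108 + 0.22 × (131 − 108) = 113.06 → 113
G = 188 + 0.22 × (17 − 188) = 150.38 → 150
B = 120 + 0.22 × (99 − 120) = 115.38 → 115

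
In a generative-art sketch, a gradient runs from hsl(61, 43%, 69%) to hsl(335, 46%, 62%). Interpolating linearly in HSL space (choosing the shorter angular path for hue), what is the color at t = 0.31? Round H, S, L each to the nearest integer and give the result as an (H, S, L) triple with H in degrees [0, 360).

Hue: 335 − 61 = 274°, but |274| > 180 so the shorter arc goes the other way: Δh = 274 − 360 = -86°.
H = 61 + 0.31 × (-86) = 34.34 → 34°
S = 43 + 0.31 × (46 − 43) = 43.93 → 44%
L = 69 + 0.31 × (62 − 69) = 66.83 → 67%

(34, 44, 67)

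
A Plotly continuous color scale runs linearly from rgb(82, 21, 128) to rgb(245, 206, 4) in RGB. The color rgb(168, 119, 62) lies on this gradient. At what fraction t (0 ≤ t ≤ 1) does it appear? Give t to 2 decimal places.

0.53

Invert the lerp on the G channel (largest span, 185): t = (119 − 21) / (206 − 21) = 98/185 = 0.52973.
Check on R: (168 − 82)/(245 − 82) = 0.5276 ✓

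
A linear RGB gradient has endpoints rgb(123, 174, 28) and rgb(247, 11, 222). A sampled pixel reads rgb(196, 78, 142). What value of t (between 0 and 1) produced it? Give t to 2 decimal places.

0.59

Invert the lerp on the B channel (largest span, 194): t = (142 − 28) / (222 − 28) = 114/194 = 0.58763.
Check on R: (196 − 123)/(247 − 123) = 0.5887 ✓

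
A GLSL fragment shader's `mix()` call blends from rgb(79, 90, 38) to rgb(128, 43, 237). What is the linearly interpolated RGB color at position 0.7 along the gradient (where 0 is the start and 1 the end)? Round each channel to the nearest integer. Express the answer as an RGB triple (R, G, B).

(113, 57, 177)

R = 79 + 0.7 × (128 − 79) = 79 + 0.7 × 49 = 113.3 → 113
G = 90 + 0.7 × (43 − 90) = 90 + 0.7 × -47 = 57.1 → 57
B = 38 + 0.7 × (237 − 38) = 38 + 0.7 × 199 = 177.3 → 177
So the blended color is (113, 57, 177), about #7139b1.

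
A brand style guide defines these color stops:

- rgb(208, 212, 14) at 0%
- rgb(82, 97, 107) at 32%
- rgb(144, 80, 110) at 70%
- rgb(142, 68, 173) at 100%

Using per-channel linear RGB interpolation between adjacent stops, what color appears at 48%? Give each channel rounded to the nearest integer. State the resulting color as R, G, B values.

(108, 90, 108)

48% lies between the 32% and 70% stops, so the local fraction is t = (48 − 32)/(70 − 32) = 16/38 ≈ 0.4211.
R = 82 + 0.4211 × (144 − 82) = 108.108 → 108
G = 97 + 0.4211 × (80 − 97) = 89.841 → 90
B = 107 + 0.4211 × (110 − 107) = 108.263 → 108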